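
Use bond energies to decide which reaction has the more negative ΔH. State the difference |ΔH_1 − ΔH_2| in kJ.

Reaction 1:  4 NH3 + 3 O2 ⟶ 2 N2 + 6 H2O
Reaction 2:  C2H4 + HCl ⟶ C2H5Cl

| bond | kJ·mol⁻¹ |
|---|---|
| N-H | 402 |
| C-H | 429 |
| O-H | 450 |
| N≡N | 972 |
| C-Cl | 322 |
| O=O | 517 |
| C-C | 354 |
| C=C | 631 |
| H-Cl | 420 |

Reaction 1:
  Bonds broken (reactants):
    N-H: 12 × 402 = 4824
    O=O: 3 × 517 = 1551
    Σ(broken) = 6375 kJ
  Bonds formed (products):
    N≡N: 2 × 972 = 1944
    O-H: 12 × 450 = 5400
    Σ(formed) = 7344 kJ
  ΔH_1 = 6375 − 7344 = −969 kJ
Reaction 2:
  Bonds broken (reactants):
    C-H: 4 × 429 = 1716
    C=C: 1 × 631 = 631
    H-Cl: 1 × 420 = 420
    Σ(broken) = 2767 kJ
  Bonds formed (products):
    C-C: 1 × 354 = 354
    C-Cl: 1 × 322 = 322
    C-H: 5 × 429 = 2145
    Σ(formed) = 2821 kJ
  ΔH_2 = 2767 − 2821 = −54 kJ
ΔH_1 − ΔH_2 = −915 kJ, so reaction 1 has the more negative ΔH; |ΔH_1 − ΔH_2| = 915 kJ.

Reaction 1, by 915 kJ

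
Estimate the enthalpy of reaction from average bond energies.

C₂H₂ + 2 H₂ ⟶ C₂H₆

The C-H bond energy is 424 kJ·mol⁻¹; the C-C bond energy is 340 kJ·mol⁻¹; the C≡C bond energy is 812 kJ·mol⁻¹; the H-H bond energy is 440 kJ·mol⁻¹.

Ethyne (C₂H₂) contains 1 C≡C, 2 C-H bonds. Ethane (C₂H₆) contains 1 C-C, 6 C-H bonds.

ΔH ≈ −344 kJ

Bonds broken (reactants):
  C≡C: 1 × 812 = 812
  C-H: 2 × 424 = 848
  H-H: 2 × 440 = 880
  Σ(broken) = 2540 kJ
Bonds formed (products):
  C-C: 1 × 340 = 340
  C-H: 6 × 424 = 2544
  Σ(formed) = 2884 kJ
ΔH = Σ(broken) − Σ(formed) = 2540 − 2884 = −344 kJ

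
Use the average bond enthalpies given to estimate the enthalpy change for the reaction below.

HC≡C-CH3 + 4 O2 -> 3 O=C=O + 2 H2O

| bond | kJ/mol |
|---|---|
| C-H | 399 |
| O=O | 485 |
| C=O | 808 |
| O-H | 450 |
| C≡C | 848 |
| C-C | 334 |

Bonds broken (reactants):
  C≡C: 1 × 848 = 848
  C-C: 1 × 334 = 334
  C-H: 4 × 399 = 1596
  O=O: 4 × 485 = 1940
  Σ(broken) = 4718 kJ
Bonds formed (products):
  C=O: 6 × 808 = 4848
  O-H: 4 × 450 = 1800
  Σ(formed) = 6648 kJ
ΔH = Σ(broken) − Σ(formed) = 4718 − 6648 = −1930 kJ

ΔH ≈ −1930 kJ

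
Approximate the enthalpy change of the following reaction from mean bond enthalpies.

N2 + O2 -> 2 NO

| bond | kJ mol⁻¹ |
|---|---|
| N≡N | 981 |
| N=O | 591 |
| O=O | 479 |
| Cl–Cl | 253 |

ΔH ≈ +278 kJ

Bonds broken (reactants):
  N≡N: 1 × 981 = 981
  O=O: 1 × 479 = 479
  Σ(broken) = 1460 kJ
Bonds formed (products):
  N=O: 2 × 591 = 1182
  Σ(formed) = 1182 kJ
ΔH = Σ(broken) − Σ(formed) = 1460 − 1182 = +278 kJ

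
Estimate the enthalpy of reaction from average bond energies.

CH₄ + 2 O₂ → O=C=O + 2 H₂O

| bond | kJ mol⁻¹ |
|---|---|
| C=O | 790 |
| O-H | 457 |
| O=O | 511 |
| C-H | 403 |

Bonds broken (reactants):
  C-H: 4 × 403 = 1612
  O=O: 2 × 511 = 1022
  Σ(broken) = 2634 kJ
Bonds formed (products):
  C=O: 2 × 790 = 1580
  O-H: 4 × 457 = 1828
  Σ(formed) = 3408 kJ
ΔH = Σ(broken) − Σ(formed) = 2634 − 3408 = −774 kJ

ΔH ≈ −774 kJ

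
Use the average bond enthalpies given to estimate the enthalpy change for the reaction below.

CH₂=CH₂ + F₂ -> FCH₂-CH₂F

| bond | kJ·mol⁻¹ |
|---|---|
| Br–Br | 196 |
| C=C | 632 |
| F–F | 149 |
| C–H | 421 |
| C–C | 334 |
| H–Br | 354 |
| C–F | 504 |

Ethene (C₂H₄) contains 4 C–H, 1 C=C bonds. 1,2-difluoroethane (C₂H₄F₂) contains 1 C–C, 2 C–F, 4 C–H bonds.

ΔH ≈ −561 kJ

Bonds broken (reactants):
  C–H: 4 × 421 = 1684
  C=C: 1 × 632 = 632
  F–F: 1 × 149 = 149
  Σ(broken) = 2465 kJ
Bonds formed (products):
  C–C: 1 × 334 = 334
  C–F: 2 × 504 = 1008
  C–H: 4 × 421 = 1684
  Σ(formed) = 3026 kJ
ΔH = Σ(broken) − Σ(formed) = 2465 − 3026 = −561 kJ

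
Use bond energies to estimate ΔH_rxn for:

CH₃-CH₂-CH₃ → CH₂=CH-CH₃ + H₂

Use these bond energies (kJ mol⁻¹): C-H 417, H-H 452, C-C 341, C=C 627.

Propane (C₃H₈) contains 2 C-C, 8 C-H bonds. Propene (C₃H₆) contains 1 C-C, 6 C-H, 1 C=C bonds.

ΔH ≈ +96 kJ

Bonds broken (reactants):
  C-C: 2 × 341 = 682
  C-H: 8 × 417 = 3336
  Σ(broken) = 4018 kJ
Bonds formed (products):
  C-C: 1 × 341 = 341
  C-H: 6 × 417 = 2502
  C=C: 1 × 627 = 627
  H-H: 1 × 452 = 452
  Σ(formed) = 3922 kJ
ΔH = Σ(broken) − Σ(formed) = 4018 − 3922 = +96 kJ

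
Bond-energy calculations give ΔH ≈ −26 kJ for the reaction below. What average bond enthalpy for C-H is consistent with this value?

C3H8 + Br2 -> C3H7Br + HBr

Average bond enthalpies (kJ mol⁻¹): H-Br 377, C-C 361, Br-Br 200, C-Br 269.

Let D be the C-H bond energy.
Σ(broken) = 1×200 + 2×361 + 8×D = 922 + 8D
Σ(formed) = 1×269 + 2×361 + 7×D + 1×377 = 1368 + 7D
ΔH = Σ(broken) − Σ(formed) = (922 + 8D) − (1368 + 7D) = −446 + D
Setting this equal to −26 kJ gives D = 420 kJ/mol.

D(C-H) ≈ 420 kJ/mol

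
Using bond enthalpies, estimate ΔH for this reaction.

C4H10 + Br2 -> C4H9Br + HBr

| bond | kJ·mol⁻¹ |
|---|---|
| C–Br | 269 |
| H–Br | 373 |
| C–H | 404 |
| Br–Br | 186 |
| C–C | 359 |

Bonds broken (reactants):
  Br–Br: 1 × 186 = 186
  C–C: 3 × 359 = 1077
  C–H: 10 × 404 = 4040
  Σ(broken) = 5303 kJ
Bonds formed (products):
  C–Br: 1 × 269 = 269
  C–C: 3 × 359 = 1077
  C–H: 9 × 404 = 3636
  H–Br: 1 × 373 = 373
  Σ(formed) = 5355 kJ
ΔH = Σ(broken) − Σ(formed) = 5303 − 5355 = −52 kJ

ΔH ≈ −52 kJ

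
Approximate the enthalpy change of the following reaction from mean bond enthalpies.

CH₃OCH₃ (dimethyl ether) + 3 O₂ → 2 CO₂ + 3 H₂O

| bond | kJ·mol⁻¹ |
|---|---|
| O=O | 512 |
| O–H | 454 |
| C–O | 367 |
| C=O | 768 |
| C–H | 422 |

Bonds broken (reactants):
  C–H: 6 × 422 = 2532
  C–O: 2 × 367 = 734
  O=O: 3 × 512 = 1536
  Σ(broken) = 4802 kJ
Bonds formed (products):
  C=O: 4 × 768 = 3072
  O–H: 6 × 454 = 2724
  Σ(formed) = 5796 kJ
ΔH = Σ(broken) − Σ(formed) = 4802 − 5796 = −994 kJ

ΔH ≈ −994 kJ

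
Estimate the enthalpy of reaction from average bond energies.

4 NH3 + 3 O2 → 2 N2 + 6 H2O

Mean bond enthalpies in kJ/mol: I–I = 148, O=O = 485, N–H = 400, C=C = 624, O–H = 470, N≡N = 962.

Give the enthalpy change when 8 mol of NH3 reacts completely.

Bonds broken (reactants):
  N–H: 12 × 400 = 4800
  O=O: 3 × 485 = 1455
  Σ(broken) = 6255 kJ
Bonds formed (products):
  N≡N: 2 × 962 = 1924
  O–H: 12 × 470 = 5640
  Σ(formed) = 7564 kJ
ΔH = Σ(broken) − Σ(formed) = 6255 − 7564 = −1309 kJ
For 2× the reaction as written: 2 × (−1309) = −2618 kJ

ΔH = −2618 kJ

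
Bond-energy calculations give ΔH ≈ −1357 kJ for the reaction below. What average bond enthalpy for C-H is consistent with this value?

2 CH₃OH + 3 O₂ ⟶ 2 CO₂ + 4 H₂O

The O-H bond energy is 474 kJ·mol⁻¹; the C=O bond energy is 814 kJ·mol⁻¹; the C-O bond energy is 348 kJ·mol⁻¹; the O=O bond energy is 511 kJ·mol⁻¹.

D(C-H) ≈ 419 kJ/mol

Let D be the C-H bond energy.
Σ(broken) = 6×D + 2×348 + 2×474 + 3×511 = 3177 + 6D
Σ(formed) = 4×814 + 8×474 = 7048
ΔH = Σ(broken) − Σ(formed) = (3177 + 6D) − (7048) = −3871 + 6D
Setting this equal to −1357 kJ gives 6D = 2514, so D = 419 kJ/mol.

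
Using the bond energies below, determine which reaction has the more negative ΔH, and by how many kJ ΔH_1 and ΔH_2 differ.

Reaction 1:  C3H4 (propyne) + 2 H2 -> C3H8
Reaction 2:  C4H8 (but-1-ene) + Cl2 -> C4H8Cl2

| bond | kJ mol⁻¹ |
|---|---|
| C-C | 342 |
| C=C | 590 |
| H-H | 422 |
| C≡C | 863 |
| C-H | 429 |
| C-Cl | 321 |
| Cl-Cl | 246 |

Reaction 1:
  Bonds broken (reactants):
    C≡C: 1 × 863 = 863
    C-C: 1 × 342 = 342
    C-H: 4 × 429 = 1716
    H-H: 2 × 422 = 844
    Σ(broken) = 3765 kJ
  Bonds formed (products):
    C-C: 2 × 342 = 684
    C-H: 8 × 429 = 3432
    Σ(formed) = 4116 kJ
  ΔH_1 = 3765 − 4116 = −351 kJ
Reaction 2:
  Bonds broken (reactants):
    C-C: 2 × 342 = 684
    C-H: 8 × 429 = 3432
    C=C: 1 × 590 = 590
    Cl-Cl: 1 × 246 = 246
    Σ(broken) = 4952 kJ
  Bonds formed (products):
    C-C: 3 × 342 = 1026
    C-Cl: 2 × 321 = 642
    C-H: 8 × 429 = 3432
    Σ(formed) = 5100 kJ
  ΔH_2 = 4952 − 5100 = −148 kJ
ΔH_1 − ΔH_2 = −203 kJ, so reaction 1 has the more negative ΔH; |ΔH_1 − ΔH_2| = 203 kJ.

Reaction 1, by 203 kJ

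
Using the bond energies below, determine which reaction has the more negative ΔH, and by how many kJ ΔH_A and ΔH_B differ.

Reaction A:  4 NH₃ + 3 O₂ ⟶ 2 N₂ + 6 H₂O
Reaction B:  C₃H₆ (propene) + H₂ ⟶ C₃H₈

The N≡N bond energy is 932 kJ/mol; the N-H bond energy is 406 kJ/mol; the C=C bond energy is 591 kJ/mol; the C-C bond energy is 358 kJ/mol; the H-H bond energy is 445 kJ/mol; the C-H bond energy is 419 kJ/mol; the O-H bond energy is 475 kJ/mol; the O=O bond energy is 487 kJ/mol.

Reaction A:
  Bonds broken (reactants):
    N-H: 12 × 406 = 4872
    O=O: 3 × 487 = 1461
    Σ(broken) = 6333 kJ
  Bonds formed (products):
    N≡N: 2 × 932 = 1864
    O-H: 12 × 475 = 5700
    Σ(formed) = 7564 kJ
  ΔH_A = 6333 − 7564 = −1231 kJ
Reaction B:
  Bonds broken (reactants):
    C-C: 1 × 358 = 358
    C-H: 6 × 419 = 2514
    C=C: 1 × 591 = 591
    H-H: 1 × 445 = 445
    Σ(broken) = 3908 kJ
  Bonds formed (products):
    C-C: 2 × 358 = 716
    C-H: 8 × 419 = 3352
    Σ(formed) = 4068 kJ
  ΔH_B = 3908 − 4068 = −160 kJ
ΔH_A − ΔH_B = −1071 kJ, so reaction A has the more negative ΔH; |ΔH_A − ΔH_B| = 1071 kJ.

Reaction A, by 1071 kJ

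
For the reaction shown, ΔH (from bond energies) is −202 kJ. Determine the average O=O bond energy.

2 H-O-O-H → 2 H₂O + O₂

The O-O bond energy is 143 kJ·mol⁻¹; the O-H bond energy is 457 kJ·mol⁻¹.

Let D be the O=O bond energy.
Σ(broken) = 4×457 + 2×143 = 2114
Σ(formed) = 4×457 + 1×D = 1828 + D
ΔH = Σ(broken) − Σ(formed) = (2114) − (1828 + D) = +286 − D
Setting this equal to −202 kJ gives D = 488 kJ/mol.

D(O=O) ≈ 488 kJ/mol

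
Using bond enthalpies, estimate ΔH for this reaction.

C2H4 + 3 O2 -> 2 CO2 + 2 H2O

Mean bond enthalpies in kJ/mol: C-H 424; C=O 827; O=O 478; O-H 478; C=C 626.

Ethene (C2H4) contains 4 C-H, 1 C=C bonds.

Bonds broken (reactants):
  C-H: 4 × 424 = 1696
  C=C: 1 × 626 = 626
  O=O: 3 × 478 = 1434
  Σ(broken) = 3756 kJ
Bonds formed (products):
  C=O: 4 × 827 = 3308
  O-H: 4 × 478 = 1912
  Σ(formed) = 5220 kJ
ΔH = Σ(broken) − Σ(formed) = 3756 − 5220 = −1464 kJ

ΔH ≈ −1464 kJ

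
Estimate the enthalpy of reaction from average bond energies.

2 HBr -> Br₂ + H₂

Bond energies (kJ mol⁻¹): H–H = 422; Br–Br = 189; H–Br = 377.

ΔH ≈ +143 kJ

Bonds broken (reactants):
  H–Br: 2 × 377 = 754
  Σ(broken) = 754 kJ
Bonds formed (products):
  Br–Br: 1 × 189 = 189
  H–H: 1 × 422 = 422
  Σ(formed) = 611 kJ
ΔH = Σ(broken) − Σ(formed) = 754 − 611 = +143 kJ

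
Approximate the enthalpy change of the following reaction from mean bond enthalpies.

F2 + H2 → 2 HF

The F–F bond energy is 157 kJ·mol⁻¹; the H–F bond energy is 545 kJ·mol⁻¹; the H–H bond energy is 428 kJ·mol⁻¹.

Bonds broken (reactants):
  F–F: 1 × 157 = 157
  H–H: 1 × 428 = 428
  Σ(broken) = 585 kJ
Bonds formed (products):
  H–F: 2 × 545 = 1090
  Σ(formed) = 1090 kJ
ΔH = Σ(broken) − Σ(formed) = 585 − 1090 = −505 kJ

ΔH ≈ −505 kJ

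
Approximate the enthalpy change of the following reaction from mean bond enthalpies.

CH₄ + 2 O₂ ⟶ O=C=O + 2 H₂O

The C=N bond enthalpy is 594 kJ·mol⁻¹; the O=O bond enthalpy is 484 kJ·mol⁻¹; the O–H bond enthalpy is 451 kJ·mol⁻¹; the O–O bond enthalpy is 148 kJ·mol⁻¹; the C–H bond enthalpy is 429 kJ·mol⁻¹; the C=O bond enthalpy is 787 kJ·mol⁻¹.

ΔH ≈ −694 kJ

Bonds broken (reactants):
  C–H: 4 × 429 = 1716
  O=O: 2 × 484 = 968
  Σ(broken) = 2684 kJ
Bonds formed (products):
  C=O: 2 × 787 = 1574
  O–H: 4 × 451 = 1804
  Σ(formed) = 3378 kJ
ΔH = Σ(broken) − Σ(formed) = 2684 − 3378 = −694 kJ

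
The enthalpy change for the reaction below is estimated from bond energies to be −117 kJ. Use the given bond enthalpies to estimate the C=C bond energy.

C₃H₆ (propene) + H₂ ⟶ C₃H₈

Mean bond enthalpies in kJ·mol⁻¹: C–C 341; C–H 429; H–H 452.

D(C=C) ≈ 630 kJ/mol

Let D be the C=C bond energy.
Σ(broken) = 1×341 + 6×429 + 1×D + 1×452 = 3367 + D
Σ(formed) = 2×341 + 8×429 = 4114
ΔH = Σ(broken) − Σ(formed) = (3367 + D) − (4114) = −747 + D
Setting this equal to −117 kJ gives D = 630 kJ/mol.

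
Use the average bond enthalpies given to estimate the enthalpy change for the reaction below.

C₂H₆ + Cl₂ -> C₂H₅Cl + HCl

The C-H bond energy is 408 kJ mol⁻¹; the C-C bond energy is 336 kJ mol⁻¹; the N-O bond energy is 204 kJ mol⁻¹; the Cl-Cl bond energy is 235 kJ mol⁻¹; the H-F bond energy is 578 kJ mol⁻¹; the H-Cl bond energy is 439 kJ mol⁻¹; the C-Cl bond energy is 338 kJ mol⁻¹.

ΔH ≈ −134 kJ

Bonds broken (reactants):
  C-C: 1 × 336 = 336
  C-H: 6 × 408 = 2448
  Cl-Cl: 1 × 235 = 235
  Σ(broken) = 3019 kJ
Bonds formed (products):
  C-C: 1 × 336 = 336
  C-Cl: 1 × 338 = 338
  C-H: 5 × 408 = 2040
  H-Cl: 1 × 439 = 439
  Σ(formed) = 3153 kJ
ΔH = Σ(broken) − Σ(formed) = 3019 − 3153 = −134 kJ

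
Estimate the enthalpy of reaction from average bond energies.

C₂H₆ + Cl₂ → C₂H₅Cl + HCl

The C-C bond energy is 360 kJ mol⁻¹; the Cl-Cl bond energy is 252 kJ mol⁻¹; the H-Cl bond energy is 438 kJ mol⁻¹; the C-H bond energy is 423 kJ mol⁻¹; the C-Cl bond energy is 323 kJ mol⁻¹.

Bonds broken (reactants):
  C-C: 1 × 360 = 360
  C-H: 6 × 423 = 2538
  Cl-Cl: 1 × 252 = 252
  Σ(broken) = 3150 kJ
Bonds formed (products):
  C-C: 1 × 360 = 360
  C-Cl: 1 × 323 = 323
  C-H: 5 × 423 = 2115
  H-Cl: 1 × 438 = 438
  Σ(formed) = 3236 kJ
ΔH = Σ(broken) − Σ(formed) = 3150 − 3236 = −86 kJ

ΔH ≈ −86 kJ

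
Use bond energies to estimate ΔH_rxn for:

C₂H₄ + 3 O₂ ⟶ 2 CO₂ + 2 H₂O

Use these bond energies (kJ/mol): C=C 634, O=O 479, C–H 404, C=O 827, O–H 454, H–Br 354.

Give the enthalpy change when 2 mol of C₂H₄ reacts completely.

ΔH = −2874 kJ

Bonds broken (reactants):
  C–H: 4 × 404 = 1616
  C=C: 1 × 634 = 634
  O=O: 3 × 479 = 1437
  Σ(broken) = 3687 kJ
Bonds formed (products):
  C=O: 4 × 827 = 3308
  O–H: 4 × 454 = 1816
  Σ(formed) = 5124 kJ
ΔH = Σ(broken) − Σ(formed) = 3687 − 5124 = −1437 kJ
For 2× the reaction as written: 2 × (−1437) = −2874 kJ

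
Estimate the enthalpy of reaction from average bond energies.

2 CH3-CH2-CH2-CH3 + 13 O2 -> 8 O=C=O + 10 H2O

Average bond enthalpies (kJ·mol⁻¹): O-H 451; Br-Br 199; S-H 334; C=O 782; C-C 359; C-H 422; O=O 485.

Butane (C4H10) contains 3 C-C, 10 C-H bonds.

ΔH ≈ −4633 kJ

Bonds broken (reactants):
  C-C: 6 × 359 = 2154
  C-H: 20 × 422 = 8440
  O=O: 13 × 485 = 6305
  Σ(broken) = 16899 kJ
Bonds formed (products):
  C=O: 16 × 782 = 12512
  O-H: 20 × 451 = 9020
  Σ(formed) = 21532 kJ
ΔH = Σ(broken) − Σ(formed) = 16899 − 21532 = −4633 kJ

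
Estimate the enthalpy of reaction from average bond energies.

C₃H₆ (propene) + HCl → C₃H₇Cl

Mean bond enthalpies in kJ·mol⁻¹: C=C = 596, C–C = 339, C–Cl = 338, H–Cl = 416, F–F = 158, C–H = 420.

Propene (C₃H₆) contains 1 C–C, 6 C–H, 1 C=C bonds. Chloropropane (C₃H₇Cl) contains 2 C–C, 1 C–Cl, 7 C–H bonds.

Bonds broken (reactants):
  C–C: 1 × 339 = 339
  C–H: 6 × 420 = 2520
  C=C: 1 × 596 = 596
  H–Cl: 1 × 416 = 416
  Σ(broken) = 3871 kJ
Bonds formed (products):
  C–C: 2 × 339 = 678
  C–Cl: 1 × 338 = 338
  C–H: 7 × 420 = 2940
  Σ(formed) = 3956 kJ
ΔH = Σ(broken) − Σ(formed) = 3871 − 3956 = −85 kJ

ΔH ≈ −85 kJ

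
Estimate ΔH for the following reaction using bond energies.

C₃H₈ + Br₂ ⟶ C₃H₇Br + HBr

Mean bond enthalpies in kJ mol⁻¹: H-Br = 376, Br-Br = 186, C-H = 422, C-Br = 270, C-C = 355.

Bonds broken (reactants):
  Br-Br: 1 × 186 = 186
  C-C: 2 × 355 = 710
  C-H: 8 × 422 = 3376
  Σ(broken) = 4272 kJ
Bonds formed (products):
  C-Br: 1 × 270 = 270
  C-C: 2 × 355 = 710
  C-H: 7 × 422 = 2954
  H-Br: 1 × 376 = 376
  Σ(formed) = 4310 kJ
ΔH = Σ(broken) − Σ(formed) = 4272 − 4310 = −38 kJ

ΔH ≈ −38 kJ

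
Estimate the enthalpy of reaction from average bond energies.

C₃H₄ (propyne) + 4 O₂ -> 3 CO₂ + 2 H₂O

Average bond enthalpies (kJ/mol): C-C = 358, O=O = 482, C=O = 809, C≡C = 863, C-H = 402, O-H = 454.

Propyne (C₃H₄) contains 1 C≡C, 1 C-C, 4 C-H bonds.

ΔH ≈ −1913 kJ

Bonds broken (reactants):
  C≡C: 1 × 863 = 863
  C-C: 1 × 358 = 358
  C-H: 4 × 402 = 1608
  O=O: 4 × 482 = 1928
  Σ(broken) = 4757 kJ
Bonds formed (products):
  C=O: 6 × 809 = 4854
  O-H: 4 × 454 = 1816
  Σ(formed) = 6670 kJ
ΔH = Σ(broken) − Σ(formed) = 4757 − 6670 = −1913 kJ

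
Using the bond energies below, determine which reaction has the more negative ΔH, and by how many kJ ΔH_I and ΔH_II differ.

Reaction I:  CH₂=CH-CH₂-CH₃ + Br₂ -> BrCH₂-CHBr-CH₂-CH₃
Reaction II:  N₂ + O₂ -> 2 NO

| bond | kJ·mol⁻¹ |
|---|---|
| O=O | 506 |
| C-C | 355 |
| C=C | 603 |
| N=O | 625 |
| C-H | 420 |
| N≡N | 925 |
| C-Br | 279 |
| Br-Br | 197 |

Reaction I, by 294 kJ

Reaction I:
  Bonds broken (reactants):
    Br-Br: 1 × 197 = 197
    C-C: 2 × 355 = 710
    C-H: 8 × 420 = 3360
    C=C: 1 × 603 = 603
    Σ(broken) = 4870 kJ
  Bonds formed (products):
    C-Br: 2 × 279 = 558
    C-C: 3 × 355 = 1065
    C-H: 8 × 420 = 3360
    Σ(formed) = 4983 kJ
  ΔH_I = 4870 − 4983 = −113 kJ
Reaction II:
  Bonds broken (reactants):
    N≡N: 1 × 925 = 925
    O=O: 1 × 506 = 506
    Σ(broken) = 1431 kJ
  Bonds formed (products):
    N=O: 2 × 625 = 1250
    Σ(formed) = 1250 kJ
  ΔH_II = 1431 − 1250 = +181 kJ
ΔH_I − ΔH_II = −294 kJ, so reaction I has the more negative ΔH; |ΔH_I − ΔH_II| = 294 kJ.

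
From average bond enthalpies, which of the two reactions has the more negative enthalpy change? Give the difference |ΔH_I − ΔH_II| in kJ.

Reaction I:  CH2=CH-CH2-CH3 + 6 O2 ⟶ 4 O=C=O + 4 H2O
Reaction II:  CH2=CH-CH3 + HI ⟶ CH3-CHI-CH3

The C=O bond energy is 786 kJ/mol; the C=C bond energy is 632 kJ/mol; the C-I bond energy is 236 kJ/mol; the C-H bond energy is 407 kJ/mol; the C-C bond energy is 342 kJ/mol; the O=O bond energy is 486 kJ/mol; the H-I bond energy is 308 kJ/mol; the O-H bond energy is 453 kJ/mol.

Reaction I:
  Bonds broken (reactants):
    C-C: 2 × 342 = 684
    C-H: 8 × 407 = 3256
    C=C: 1 × 632 = 632
    O=O: 6 × 486 = 2916
    Σ(broken) = 7488 kJ
  Bonds formed (products):
    C=O: 8 × 786 = 6288
    O-H: 8 × 453 = 3624
    Σ(formed) = 9912 kJ
  ΔH_I = 7488 − 9912 = −2424 kJ
Reaction II:
  Bonds broken (reactants):
    C-C: 1 × 342 = 342
    C-H: 6 × 407 = 2442
    C=C: 1 × 632 = 632
    H-I: 1 × 308 = 308
    Σ(broken) = 3724 kJ
  Bonds formed (products):
    C-C: 2 × 342 = 684
    C-H: 7 × 407 = 2849
    C-I: 1 × 236 = 236
    Σ(formed) = 3769 kJ
  ΔH_II = 3724 − 3769 = −45 kJ
ΔH_I − ΔH_II = −2379 kJ, so reaction I has the more negative ΔH; |ΔH_I − ΔH_II| = 2379 kJ.

Reaction I, by 2379 kJ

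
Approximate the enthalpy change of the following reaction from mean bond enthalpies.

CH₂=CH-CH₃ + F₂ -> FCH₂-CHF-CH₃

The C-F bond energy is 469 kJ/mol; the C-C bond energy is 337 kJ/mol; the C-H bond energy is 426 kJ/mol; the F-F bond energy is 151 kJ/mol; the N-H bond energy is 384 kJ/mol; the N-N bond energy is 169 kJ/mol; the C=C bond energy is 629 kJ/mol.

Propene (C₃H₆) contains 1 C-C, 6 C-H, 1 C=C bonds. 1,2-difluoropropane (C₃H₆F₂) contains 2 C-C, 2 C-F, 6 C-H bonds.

Bonds broken (reactants):
  C-C: 1 × 337 = 337
  C-H: 6 × 426 = 2556
  C=C: 1 × 629 = 629
  F-F: 1 × 151 = 151
  Σ(broken) = 3673 kJ
Bonds formed (products):
  C-C: 2 × 337 = 674
  C-F: 2 × 469 = 938
  C-H: 6 × 426 = 2556
  Σ(formed) = 4168 kJ
ΔH = Σ(broken) − Σ(formed) = 3673 − 4168 = −495 kJ

ΔH ≈ −495 kJ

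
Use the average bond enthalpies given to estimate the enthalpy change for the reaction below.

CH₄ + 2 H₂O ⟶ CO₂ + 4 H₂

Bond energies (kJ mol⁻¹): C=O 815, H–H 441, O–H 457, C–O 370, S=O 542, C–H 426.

ΔH ≈ +138 kJ

Bonds broken (reactants):
  C–H: 4 × 426 = 1704
  O–H: 4 × 457 = 1828
  Σ(broken) = 3532 kJ
Bonds formed (products):
  C=O: 2 × 815 = 1630
  H–H: 4 × 441 = 1764
  Σ(formed) = 3394 kJ
ΔH = Σ(broken) − Σ(formed) = 3532 − 3394 = +138 kJ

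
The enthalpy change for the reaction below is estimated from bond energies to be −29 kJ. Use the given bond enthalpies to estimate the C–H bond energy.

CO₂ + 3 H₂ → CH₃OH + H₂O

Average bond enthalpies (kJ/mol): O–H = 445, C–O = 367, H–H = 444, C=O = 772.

Let D be the C–H bond energy.
Σ(broken) = 2×772 + 3×444 = 2876
Σ(formed) = 3×D + 1×367 + 3×445 = 1702 + 3D
ΔH = Σ(broken) − Σ(formed) = (2876) − (1702 + 3D) = +1174 − 3D
Setting this equal to −29 kJ gives 3D = 1203, so D = 401 kJ/mol.

D(C–H) ≈ 401 kJ/mol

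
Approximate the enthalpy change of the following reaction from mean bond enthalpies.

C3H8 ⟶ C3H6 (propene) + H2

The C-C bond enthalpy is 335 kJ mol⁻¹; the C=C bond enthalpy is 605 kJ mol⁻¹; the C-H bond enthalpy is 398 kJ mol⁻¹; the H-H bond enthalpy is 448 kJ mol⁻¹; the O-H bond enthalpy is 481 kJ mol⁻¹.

Bonds broken (reactants):
  C-C: 2 × 335 = 670
  C-H: 8 × 398 = 3184
  Σ(broken) = 3854 kJ
Bonds formed (products):
  C-C: 1 × 335 = 335
  C-H: 6 × 398 = 2388
  C=C: 1 × 605 = 605
  H-H: 1 × 448 = 448
  Σ(formed) = 3776 kJ
ΔH = Σ(broken) − Σ(formed) = 3854 − 3776 = +78 kJ

ΔH ≈ +78 kJ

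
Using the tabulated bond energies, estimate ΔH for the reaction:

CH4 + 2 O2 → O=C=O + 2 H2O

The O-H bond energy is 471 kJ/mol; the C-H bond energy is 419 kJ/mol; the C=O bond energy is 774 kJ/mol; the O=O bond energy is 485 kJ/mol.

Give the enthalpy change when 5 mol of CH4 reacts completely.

ΔH = −3930 kJ

Bonds broken (reactants):
  C-H: 4 × 419 = 1676
  O=O: 2 × 485 = 970
  Σ(broken) = 2646 kJ
Bonds formed (products):
  C=O: 2 × 774 = 1548
  O-H: 4 × 471 = 1884
  Σ(formed) = 3432 kJ
ΔH = Σ(broken) − Σ(formed) = 2646 − 3432 = −786 kJ
For 5× the reaction as written: 5 × (−786) = −3930 kJ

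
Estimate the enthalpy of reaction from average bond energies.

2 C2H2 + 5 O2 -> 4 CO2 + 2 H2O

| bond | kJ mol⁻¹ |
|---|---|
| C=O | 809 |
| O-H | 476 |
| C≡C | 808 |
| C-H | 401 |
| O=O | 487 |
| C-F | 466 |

Bonds broken (reactants):
  C≡C: 2 × 808 = 1616
  C-H: 4 × 401 = 1604
  O=O: 5 × 487 = 2435
  Σ(broken) = 5655 kJ
Bonds formed (products):
  C=O: 8 × 809 = 6472
  O-H: 4 × 476 = 1904
  Σ(formed) = 8376 kJ
ΔH = Σ(broken) − Σ(formed) = 5655 − 8376 = −2721 kJ

ΔH ≈ −2721 kJ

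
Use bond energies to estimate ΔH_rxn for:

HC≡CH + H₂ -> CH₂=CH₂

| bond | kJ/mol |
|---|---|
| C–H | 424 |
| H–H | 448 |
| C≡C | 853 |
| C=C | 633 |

ΔH ≈ −180 kJ

Bonds broken (reactants):
  C≡C: 1 × 853 = 853
  C–H: 2 × 424 = 848
  H–H: 1 × 448 = 448
  Σ(broken) = 2149 kJ
Bonds formed (products):
  C–H: 4 × 424 = 1696
  C=C: 1 × 633 = 633
  Σ(formed) = 2329 kJ
ΔH = Σ(broken) − Σ(formed) = 2149 − 2329 = −180 kJ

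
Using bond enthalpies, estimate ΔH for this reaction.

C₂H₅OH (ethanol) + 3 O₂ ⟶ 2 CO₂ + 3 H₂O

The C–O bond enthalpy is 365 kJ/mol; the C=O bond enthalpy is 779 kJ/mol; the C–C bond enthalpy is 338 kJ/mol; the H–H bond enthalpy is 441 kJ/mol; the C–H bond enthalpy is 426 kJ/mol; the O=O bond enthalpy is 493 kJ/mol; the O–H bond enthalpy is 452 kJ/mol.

Bonds broken (reactants):
  C–C: 1 × 338 = 338
  C–H: 5 × 426 = 2130
  C–O: 1 × 365 = 365
  O–H: 1 × 452 = 452
  O=O: 3 × 493 = 1479
  Σ(broken) = 4764 kJ
Bonds formed (products):
  C=O: 4 × 779 = 3116
  O–H: 6 × 452 = 2712
  Σ(formed) = 5828 kJ
ΔH = Σ(broken) − Σ(formed) = 4764 − 5828 = −1064 kJ

ΔH ≈ −1064 kJ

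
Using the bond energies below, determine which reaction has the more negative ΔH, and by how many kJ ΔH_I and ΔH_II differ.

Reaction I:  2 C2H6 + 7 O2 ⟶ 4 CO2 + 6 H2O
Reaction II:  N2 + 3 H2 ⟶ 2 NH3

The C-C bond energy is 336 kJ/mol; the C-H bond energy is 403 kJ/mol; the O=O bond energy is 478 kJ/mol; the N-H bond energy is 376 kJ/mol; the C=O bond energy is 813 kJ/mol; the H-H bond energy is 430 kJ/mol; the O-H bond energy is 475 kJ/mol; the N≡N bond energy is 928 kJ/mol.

Reaction I, by 3312 kJ

Reaction I:
  Bonds broken (reactants):
    C-C: 2 × 336 = 672
    C-H: 12 × 403 = 4836
    O=O: 7 × 478 = 3346
    Σ(broken) = 8854 kJ
  Bonds formed (products):
    C=O: 8 × 813 = 6504
    O-H: 12 × 475 = 5700
    Σ(formed) = 12204 kJ
  ΔH_I = 8854 − 12204 = −3350 kJ
Reaction II:
  Bonds broken (reactants):
    H-H: 3 × 430 = 1290
    N≡N: 1 × 928 = 928
    Σ(broken) = 2218 kJ
  Bonds formed (products):
    N-H: 6 × 376 = 2256
    Σ(formed) = 2256 kJ
  ΔH_II = 2218 − 2256 = −38 kJ
ΔH_I − ΔH_II = −3312 kJ, so reaction I has the more negative ΔH; |ΔH_I − ΔH_II| = 3312 kJ.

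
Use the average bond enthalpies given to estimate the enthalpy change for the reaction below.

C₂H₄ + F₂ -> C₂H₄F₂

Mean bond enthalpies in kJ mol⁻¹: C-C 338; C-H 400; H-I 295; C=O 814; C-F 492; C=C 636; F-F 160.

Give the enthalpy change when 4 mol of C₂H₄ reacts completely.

Bonds broken (reactants):
  C-H: 4 × 400 = 1600
  C=C: 1 × 636 = 636
  F-F: 1 × 160 = 160
  Σ(broken) = 2396 kJ
Bonds formed (products):
  C-C: 1 × 338 = 338
  C-F: 2 × 492 = 984
  C-H: 4 × 400 = 1600
  Σ(formed) = 2922 kJ
ΔH = Σ(broken) − Σ(formed) = 2396 − 2922 = −526 kJ
For 4× the reaction as written: 4 × (−526) = −2104 kJ

ΔH = −2104 kJ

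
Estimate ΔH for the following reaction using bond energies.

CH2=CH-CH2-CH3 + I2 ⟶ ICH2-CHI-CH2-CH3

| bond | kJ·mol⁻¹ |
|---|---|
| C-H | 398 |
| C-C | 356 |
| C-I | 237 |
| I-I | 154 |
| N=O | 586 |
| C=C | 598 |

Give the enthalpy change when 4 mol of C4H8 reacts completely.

ΔH = −312 kJ

Bonds broken (reactants):
  C-C: 2 × 356 = 712
  C-H: 8 × 398 = 3184
  C=C: 1 × 598 = 598
  I-I: 1 × 154 = 154
  Σ(broken) = 4648 kJ
Bonds formed (products):
  C-C: 3 × 356 = 1068
  C-H: 8 × 398 = 3184
  C-I: 2 × 237 = 474
  Σ(formed) = 4726 kJ
ΔH = Σ(broken) − Σ(formed) = 4648 − 4726 = −78 kJ
For 4× the reaction as written: 4 × (−78) = −312 kJ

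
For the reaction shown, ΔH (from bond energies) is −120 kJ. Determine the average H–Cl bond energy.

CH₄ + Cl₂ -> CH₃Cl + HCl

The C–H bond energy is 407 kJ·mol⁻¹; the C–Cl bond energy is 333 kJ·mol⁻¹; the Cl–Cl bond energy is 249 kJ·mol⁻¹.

Let D be the H–Cl bond energy.
Σ(broken) = 4×407 + 1×249 = 1877
Σ(formed) = 1×333 + 3×407 + 1×D = 1554 + D
ΔH = Σ(broken) − Σ(formed) = (1877) − (1554 + D) = +323 − D
Setting this equal to −120 kJ gives D = 443 kJ/mol.

D(H–Cl) ≈ 443 kJ/mol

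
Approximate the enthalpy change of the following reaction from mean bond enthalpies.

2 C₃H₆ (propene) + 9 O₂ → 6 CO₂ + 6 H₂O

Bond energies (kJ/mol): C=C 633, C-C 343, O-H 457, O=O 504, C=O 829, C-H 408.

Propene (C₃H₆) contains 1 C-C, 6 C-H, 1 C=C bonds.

ΔH ≈ −4048 kJ

Bonds broken (reactants):
  C-C: 2 × 343 = 686
  C-H: 12 × 408 = 4896
  C=C: 2 × 633 = 1266
  O=O: 9 × 504 = 4536
  Σ(broken) = 11384 kJ
Bonds formed (products):
  C=O: 12 × 829 = 9948
  O-H: 12 × 457 = 5484
  Σ(formed) = 15432 kJ
ΔH = Σ(broken) − Σ(formed) = 11384 − 15432 = −4048 kJ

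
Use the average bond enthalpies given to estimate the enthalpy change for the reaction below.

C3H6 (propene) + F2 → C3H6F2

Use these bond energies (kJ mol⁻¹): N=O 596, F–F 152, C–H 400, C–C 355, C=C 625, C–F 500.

ΔH ≈ −578 kJ

Bonds broken (reactants):
  C–C: 1 × 355 = 355
  C–H: 6 × 400 = 2400
  C=C: 1 × 625 = 625
  F–F: 1 × 152 = 152
  Σ(broken) = 3532 kJ
Bonds formed (products):
  C–C: 2 × 355 = 710
  C–F: 2 × 500 = 1000
  C–H: 6 × 400 = 2400
  Σ(formed) = 4110 kJ
ΔH = Σ(broken) − Σ(formed) = 3532 − 4110 = −578 kJ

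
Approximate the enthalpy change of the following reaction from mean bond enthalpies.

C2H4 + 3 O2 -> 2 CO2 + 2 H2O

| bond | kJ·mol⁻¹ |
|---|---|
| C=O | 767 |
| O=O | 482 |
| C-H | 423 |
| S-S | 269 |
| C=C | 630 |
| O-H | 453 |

ΔH ≈ −1112 kJ

Bonds broken (reactants):
  C-H: 4 × 423 = 1692
  C=C: 1 × 630 = 630
  O=O: 3 × 482 = 1446
  Σ(broken) = 3768 kJ
Bonds formed (products):
  C=O: 4 × 767 = 3068
  O-H: 4 × 453 = 1812
  Σ(formed) = 4880 kJ
ΔH = Σ(broken) − Σ(formed) = 3768 − 4880 = −1112 kJ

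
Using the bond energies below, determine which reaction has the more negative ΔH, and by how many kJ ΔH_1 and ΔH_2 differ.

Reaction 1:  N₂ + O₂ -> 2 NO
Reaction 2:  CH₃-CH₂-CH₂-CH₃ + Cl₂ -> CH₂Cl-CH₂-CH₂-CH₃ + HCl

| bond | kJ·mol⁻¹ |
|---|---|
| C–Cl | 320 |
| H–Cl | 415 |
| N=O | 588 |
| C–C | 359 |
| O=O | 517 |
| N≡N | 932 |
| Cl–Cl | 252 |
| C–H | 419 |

Reaction 2, by 337 kJ

Reaction 1:
  Bonds broken (reactants):
    N≡N: 1 × 932 = 932
    O=O: 1 × 517 = 517
    Σ(broken) = 1449 kJ
  Bonds formed (products):
    N=O: 2 × 588 = 1176
    Σ(formed) = 1176 kJ
  ΔH_1 = 1449 − 1176 = +273 kJ
Reaction 2:
  Bonds broken (reactants):
    C–C: 3 × 359 = 1077
    C–H: 10 × 419 = 4190
    Cl–Cl: 1 × 252 = 252
    Σ(broken) = 5519 kJ
  Bonds formed (products):
    C–C: 3 × 359 = 1077
    C–Cl: 1 × 320 = 320
    C–H: 9 × 419 = 3771
    H–Cl: 1 × 415 = 415
    Σ(formed) = 5583 kJ
  ΔH_2 = 5519 − 5583 = −64 kJ
ΔH_1 − ΔH_2 = +337 kJ, so reaction 2 has the more negative ΔH; |ΔH_1 − ΔH_2| = 337 kJ.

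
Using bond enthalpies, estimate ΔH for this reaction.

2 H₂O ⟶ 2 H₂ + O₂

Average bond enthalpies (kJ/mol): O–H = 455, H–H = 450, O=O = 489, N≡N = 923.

ΔH ≈ +431 kJ

Bonds broken (reactants):
  O–H: 4 × 455 = 1820
  Σ(broken) = 1820 kJ
Bonds formed (products):
  H–H: 2 × 450 = 900
  O=O: 1 × 489 = 489
  Σ(formed) = 1389 kJ
ΔH = Σ(broken) − Σ(formed) = 1820 − 1389 = +431 kJ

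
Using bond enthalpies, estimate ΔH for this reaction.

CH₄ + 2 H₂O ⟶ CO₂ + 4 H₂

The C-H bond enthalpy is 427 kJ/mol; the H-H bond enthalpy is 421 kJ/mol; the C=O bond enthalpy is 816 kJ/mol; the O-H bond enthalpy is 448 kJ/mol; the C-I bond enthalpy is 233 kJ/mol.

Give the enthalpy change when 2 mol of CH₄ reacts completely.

ΔH = +368 kJ

Bonds broken (reactants):
  C-H: 4 × 427 = 1708
  O-H: 4 × 448 = 1792
  Σ(broken) = 3500 kJ
Bonds formed (products):
  C=O: 2 × 816 = 1632
  H-H: 4 × 421 = 1684
  Σ(formed) = 3316 kJ
ΔH = Σ(broken) − Σ(formed) = 3500 − 3316 = +184 kJ
For 2× the reaction as written: 2 × (+184) = +368 kJ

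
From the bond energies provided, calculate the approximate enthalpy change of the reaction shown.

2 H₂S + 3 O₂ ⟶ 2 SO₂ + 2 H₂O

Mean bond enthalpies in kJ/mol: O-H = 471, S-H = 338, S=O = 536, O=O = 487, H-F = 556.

Bonds broken (reactants):
  O=O: 3 × 487 = 1461
  S-H: 4 × 338 = 1352
  Σ(broken) = 2813 kJ
Bonds formed (products):
  O-H: 4 × 471 = 1884
  S=O: 4 × 536 = 2144
  Σ(formed) = 4028 kJ
ΔH = Σ(broken) − Σ(formed) = 2813 − 4028 = −1215 kJ

ΔH ≈ −1215 kJ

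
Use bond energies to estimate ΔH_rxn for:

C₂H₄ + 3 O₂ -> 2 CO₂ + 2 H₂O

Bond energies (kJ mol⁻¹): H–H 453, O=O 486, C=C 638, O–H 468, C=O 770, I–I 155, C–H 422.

Bonds broken (reactants):
  C–H: 4 × 422 = 1688
  C=C: 1 × 638 = 638
  O=O: 3 × 486 = 1458
  Σ(broken) = 3784 kJ
Bonds formed (products):
  C=O: 4 × 770 = 3080
  O–H: 4 × 468 = 1872
  Σ(formed) = 4952 kJ
ΔH = Σ(broken) − Σ(formed) = 3784 − 4952 = −1168 kJ

ΔH ≈ −1168 kJ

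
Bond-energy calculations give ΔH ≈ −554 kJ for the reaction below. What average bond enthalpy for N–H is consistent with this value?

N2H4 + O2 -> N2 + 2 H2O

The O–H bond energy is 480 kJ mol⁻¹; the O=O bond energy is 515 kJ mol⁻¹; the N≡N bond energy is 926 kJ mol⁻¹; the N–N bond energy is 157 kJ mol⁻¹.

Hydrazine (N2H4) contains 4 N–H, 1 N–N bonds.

D(N–H) ≈ 405 kJ/mol

Let D be the N–H bond energy.
Σ(broken) = 4×D + 1×157 + 1×515 = 672 + 4D
Σ(formed) = 1×926 + 4×480 = 2846
ΔH = Σ(broken) − Σ(formed) = (672 + 4D) − (2846) = −2174 + 4D
Setting this equal to −554 kJ gives 4D = 1620, so D = 405 kJ/mol.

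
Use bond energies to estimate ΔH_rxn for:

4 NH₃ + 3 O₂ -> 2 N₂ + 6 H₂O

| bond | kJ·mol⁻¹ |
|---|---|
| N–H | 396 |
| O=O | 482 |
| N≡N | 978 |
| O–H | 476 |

ΔH ≈ −1470 kJ

Bonds broken (reactants):
  N–H: 12 × 396 = 4752
  O=O: 3 × 482 = 1446
  Σ(broken) = 6198 kJ
Bonds formed (products):
  N≡N: 2 × 978 = 1956
  O–H: 12 × 476 = 5712
  Σ(formed) = 7668 kJ
ΔH = Σ(broken) − Σ(formed) = 6198 − 7668 = −1470 kJ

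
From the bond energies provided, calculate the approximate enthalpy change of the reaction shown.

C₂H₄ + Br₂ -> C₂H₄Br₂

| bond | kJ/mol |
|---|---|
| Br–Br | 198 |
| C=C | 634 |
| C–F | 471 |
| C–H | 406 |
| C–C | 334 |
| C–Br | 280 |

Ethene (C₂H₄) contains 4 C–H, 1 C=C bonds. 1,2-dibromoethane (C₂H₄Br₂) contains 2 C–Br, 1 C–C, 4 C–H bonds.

ΔH ≈ −62 kJ

Bonds broken (reactants):
  Br–Br: 1 × 198 = 198
  C–H: 4 × 406 = 1624
  C=C: 1 × 634 = 634
  Σ(broken) = 2456 kJ
Bonds formed (products):
  C–Br: 2 × 280 = 560
  C–C: 1 × 334 = 334
  C–H: 4 × 406 = 1624
  Σ(formed) = 2518 kJ
ΔH = Σ(broken) − Σ(formed) = 2456 − 2518 = −62 kJ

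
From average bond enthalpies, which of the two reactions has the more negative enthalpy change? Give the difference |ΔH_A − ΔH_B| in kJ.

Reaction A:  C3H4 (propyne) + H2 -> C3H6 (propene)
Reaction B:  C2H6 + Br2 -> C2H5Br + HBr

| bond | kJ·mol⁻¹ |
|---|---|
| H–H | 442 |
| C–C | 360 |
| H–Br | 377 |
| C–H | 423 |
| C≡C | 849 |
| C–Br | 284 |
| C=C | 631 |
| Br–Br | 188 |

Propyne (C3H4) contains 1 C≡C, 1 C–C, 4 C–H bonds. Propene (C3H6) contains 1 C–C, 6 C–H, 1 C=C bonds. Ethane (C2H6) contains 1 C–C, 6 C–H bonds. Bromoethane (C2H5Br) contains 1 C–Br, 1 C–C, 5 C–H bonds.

Reaction A, by 136 kJ

Reaction A:
  Bonds broken (reactants):
    C≡C: 1 × 849 = 849
    C–C: 1 × 360 = 360
    C–H: 4 × 423 = 1692
    H–H: 1 × 442 = 442
    Σ(broken) = 3343 kJ
  Bonds formed (products):
    C–C: 1 × 360 = 360
    C–H: 6 × 423 = 2538
    C=C: 1 × 631 = 631
    Σ(formed) = 3529 kJ
  ΔH_A = 3343 − 3529 = −186 kJ
Reaction B:
  Bonds broken (reactants):
    Br–Br: 1 × 188 = 188
    C–C: 1 × 360 = 360
    C–H: 6 × 423 = 2538
    Σ(broken) = 3086 kJ
  Bonds formed (products):
    C–Br: 1 × 284 = 284
    C–C: 1 × 360 = 360
    C–H: 5 × 423 = 2115
    H–Br: 1 × 377 = 377
    Σ(formed) = 3136 kJ
  ΔH_B = 3086 − 3136 = −50 kJ
ΔH_A − ΔH_B = −136 kJ, so reaction A has the more negative ΔH; |ΔH_A − ΔH_B| = 136 kJ.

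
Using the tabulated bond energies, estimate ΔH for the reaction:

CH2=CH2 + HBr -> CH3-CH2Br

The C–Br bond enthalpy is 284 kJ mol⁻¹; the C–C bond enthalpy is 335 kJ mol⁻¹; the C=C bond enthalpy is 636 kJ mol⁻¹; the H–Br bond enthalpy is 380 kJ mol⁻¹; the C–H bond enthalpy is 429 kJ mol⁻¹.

Bonds broken (reactants):
  C–H: 4 × 429 = 1716
  C=C: 1 × 636 = 636
  H–Br: 1 × 380 = 380
  Σ(broken) = 2732 kJ
Bonds formed (products):
  C–Br: 1 × 284 = 284
  C–C: 1 × 335 = 335
  C–H: 5 × 429 = 2145
  Σ(formed) = 2764 kJ
ΔH = Σ(broken) − Σ(formed) = 2732 − 2764 = −32 kJ

ΔH ≈ −32 kJ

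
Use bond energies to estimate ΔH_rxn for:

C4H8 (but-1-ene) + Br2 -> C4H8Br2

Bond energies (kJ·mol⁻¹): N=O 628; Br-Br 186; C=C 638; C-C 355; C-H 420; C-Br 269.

ΔH ≈ −69 kJ

Bonds broken (reactants):
  Br-Br: 1 × 186 = 186
  C-C: 2 × 355 = 710
  C-H: 8 × 420 = 3360
  C=C: 1 × 638 = 638
  Σ(broken) = 4894 kJ
Bonds formed (products):
  C-Br: 2 × 269 = 538
  C-C: 3 × 355 = 1065
  C-H: 8 × 420 = 3360
  Σ(formed) = 4963 kJ
ΔH = Σ(broken) − Σ(formed) = 4894 − 4963 = −69 kJ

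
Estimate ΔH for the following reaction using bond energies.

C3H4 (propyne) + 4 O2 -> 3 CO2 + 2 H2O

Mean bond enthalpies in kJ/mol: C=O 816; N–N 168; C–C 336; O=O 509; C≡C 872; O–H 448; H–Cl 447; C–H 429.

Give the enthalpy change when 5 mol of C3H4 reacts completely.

Bonds broken (reactants):
  C≡C: 1 × 872 = 872
  C–C: 1 × 336 = 336
  C–H: 4 × 429 = 1716
  O=O: 4 × 509 = 2036
  Σ(broken) = 4960 kJ
Bonds formed (products):
  C=O: 6 × 816 = 4896
  O–H: 4 × 448 = 1792
  Σ(formed) = 6688 kJ
ΔH = Σ(broken) − Σ(formed) = 4960 − 6688 = −1728 kJ
For 5× the reaction as written: 5 × (−1728) = −8640 kJ

ΔH = −8640 kJ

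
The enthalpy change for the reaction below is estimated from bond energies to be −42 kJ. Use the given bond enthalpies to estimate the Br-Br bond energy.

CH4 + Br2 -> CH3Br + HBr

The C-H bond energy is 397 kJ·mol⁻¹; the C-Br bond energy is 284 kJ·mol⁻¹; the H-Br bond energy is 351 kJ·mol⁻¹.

D(Br-Br) ≈ 196 kJ/mol

Let D be the Br-Br bond energy.
Σ(broken) = 1×D + 4×397 = 1588 + D
Σ(formed) = 1×284 + 3×397 + 1×351 = 1826
ΔH = Σ(broken) − Σ(formed) = (1588 + D) − (1826) = −238 + D
Setting this equal to −42 kJ gives D = 196 kJ/mol.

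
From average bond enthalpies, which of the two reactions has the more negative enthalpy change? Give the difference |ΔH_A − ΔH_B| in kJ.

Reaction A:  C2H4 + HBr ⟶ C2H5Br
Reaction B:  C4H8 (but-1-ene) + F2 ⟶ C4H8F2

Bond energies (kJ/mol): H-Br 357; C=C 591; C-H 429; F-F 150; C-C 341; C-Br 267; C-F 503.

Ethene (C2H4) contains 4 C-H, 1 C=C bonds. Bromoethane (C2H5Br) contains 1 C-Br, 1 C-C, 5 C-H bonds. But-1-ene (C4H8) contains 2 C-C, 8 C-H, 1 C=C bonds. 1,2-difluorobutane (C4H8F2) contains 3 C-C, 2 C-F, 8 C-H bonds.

Reaction B, by 517 kJ

Reaction A:
  Bonds broken (reactants):
    C-H: 4 × 429 = 1716
    C=C: 1 × 591 = 591
    H-Br: 1 × 357 = 357
    Σ(broken) = 2664 kJ
  Bonds formed (products):
    C-Br: 1 × 267 = 267
    C-C: 1 × 341 = 341
    C-H: 5 × 429 = 2145
    Σ(formed) = 2753 kJ
  ΔH_A = 2664 − 2753 = −89 kJ
Reaction B:
  Bonds broken (reactants):
    C-C: 2 × 341 = 682
    C-H: 8 × 429 = 3432
    C=C: 1 × 591 = 591
    F-F: 1 × 150 = 150
    Σ(broken) = 4855 kJ
  Bonds formed (products):
    C-C: 3 × 341 = 1023
    C-F: 2 × 503 = 1006
    C-H: 8 × 429 = 3432
    Σ(formed) = 5461 kJ
  ΔH_B = 4855 − 5461 = −606 kJ
ΔH_A − ΔH_B = +517 kJ, so reaction B has the more negative ΔH; |ΔH_A − ΔH_B| = 517 kJ.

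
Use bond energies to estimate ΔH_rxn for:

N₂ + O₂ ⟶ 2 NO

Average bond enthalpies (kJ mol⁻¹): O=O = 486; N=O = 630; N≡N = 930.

Bonds broken (reactants):
  N≡N: 1 × 930 = 930
  O=O: 1 × 486 = 486
  Σ(broken) = 1416 kJ
Bonds formed (products):
  N=O: 2 × 630 = 1260
  Σ(formed) = 1260 kJ
ΔH = Σ(broken) − Σ(formed) = 1416 − 1260 = +156 kJ

ΔH ≈ +156 kJ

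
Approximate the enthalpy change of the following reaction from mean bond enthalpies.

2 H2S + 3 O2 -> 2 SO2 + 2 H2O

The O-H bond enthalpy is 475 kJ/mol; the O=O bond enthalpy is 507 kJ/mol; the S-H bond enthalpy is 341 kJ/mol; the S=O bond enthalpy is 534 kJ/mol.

ΔH ≈ −1151 kJ

Bonds broken (reactants):
  O=O: 3 × 507 = 1521
  S-H: 4 × 341 = 1364
  Σ(broken) = 2885 kJ
Bonds formed (products):
  O-H: 4 × 475 = 1900
  S=O: 4 × 534 = 2136
  Σ(formed) = 4036 kJ
ΔH = Σ(broken) − Σ(formed) = 2885 − 4036 = −1151 kJ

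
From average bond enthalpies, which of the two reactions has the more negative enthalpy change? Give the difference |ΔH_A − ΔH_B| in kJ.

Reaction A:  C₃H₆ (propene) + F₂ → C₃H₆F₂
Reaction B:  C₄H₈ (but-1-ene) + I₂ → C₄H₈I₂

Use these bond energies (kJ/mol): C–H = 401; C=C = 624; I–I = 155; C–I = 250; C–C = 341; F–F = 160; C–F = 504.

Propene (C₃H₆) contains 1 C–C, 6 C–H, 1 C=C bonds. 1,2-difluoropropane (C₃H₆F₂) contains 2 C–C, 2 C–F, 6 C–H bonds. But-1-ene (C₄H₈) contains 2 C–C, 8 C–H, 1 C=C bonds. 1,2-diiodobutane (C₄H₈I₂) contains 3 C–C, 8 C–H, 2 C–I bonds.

Reaction A:
  Bonds broken (reactants):
    C–C: 1 × 341 = 341
    C–H: 6 × 401 = 2406
    C=C: 1 × 624 = 624
    F–F: 1 × 160 = 160
    Σ(broken) = 3531 kJ
  Bonds formed (products):
    C–C: 2 × 341 = 682
    C–F: 2 × 504 = 1008
    C–H: 6 × 401 = 2406
    Σ(formed) = 4096 kJ
  ΔH_A = 3531 − 4096 = −565 kJ
Reaction B:
  Bonds broken (reactants):
    C–C: 2 × 341 = 682
    C–H: 8 × 401 = 3208
    C=C: 1 × 624 = 624
    I–I: 1 × 155 = 155
    Σ(broken) = 4669 kJ
  Bonds formed (products):
    C–C: 3 × 341 = 1023
    C–H: 8 × 401 = 3208
    C–I: 2 × 250 = 500
    Σ(formed) = 4731 kJ
  ΔH_B = 4669 − 4731 = −62 kJ
ΔH_A − ΔH_B = −503 kJ, so reaction A has the more negative ΔH; |ΔH_A − ΔH_B| = 503 kJ.

Reaction A, by 503 kJ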